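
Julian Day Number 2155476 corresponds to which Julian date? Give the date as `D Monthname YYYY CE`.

JDN 2155476 is 23 May 1189 in the proleptic Gregorian calendar.
In the Julian calendar that day is 16 May 1189 CE.

16 May 1189 CE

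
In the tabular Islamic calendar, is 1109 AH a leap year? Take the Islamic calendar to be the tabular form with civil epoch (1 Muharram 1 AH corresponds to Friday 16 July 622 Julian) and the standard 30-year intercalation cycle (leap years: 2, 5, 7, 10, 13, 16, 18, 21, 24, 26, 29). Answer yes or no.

yes

Year 1109 AH is year 29 of its 30-year cycle; leap positions are 2, 5, 7, 10, 13, 16, 18, 21, 24, 26, 29, so it is a leap year (355 days).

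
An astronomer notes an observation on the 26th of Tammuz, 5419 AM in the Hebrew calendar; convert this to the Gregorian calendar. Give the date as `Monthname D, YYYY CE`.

Both dates share Julian Day Number 2327195; in the Gregorian calendar that is 17 July 1659 CE.

July 17, 1659 CE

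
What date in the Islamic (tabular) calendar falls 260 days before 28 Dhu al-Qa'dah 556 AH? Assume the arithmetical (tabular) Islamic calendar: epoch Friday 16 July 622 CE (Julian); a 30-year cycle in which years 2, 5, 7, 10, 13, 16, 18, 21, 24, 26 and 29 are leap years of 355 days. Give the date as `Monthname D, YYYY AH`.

Rabi' al-Awwal 4, 556 AH

JDN of 28 Dhu al-Qa'dah 556 AH = 2145435.
2145435 − 260 = 2145175.
JDN 2145175 in the tabular Islamic calendar is Rabi' al-Awwal 4, 556 AH.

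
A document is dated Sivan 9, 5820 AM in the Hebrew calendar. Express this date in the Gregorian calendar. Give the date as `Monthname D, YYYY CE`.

June 7, 2060 CE

Julian Day Number of the source date = 2473618.
Converting JDN 2473618 to the Gregorian calendar gives 7 June 2060 CE.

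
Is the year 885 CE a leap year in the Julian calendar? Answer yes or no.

no

885 mod 4 = 1, so it is a common year in the Julian calendar.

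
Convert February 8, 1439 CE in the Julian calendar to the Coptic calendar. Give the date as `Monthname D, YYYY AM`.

Julian Day Number of the source date = 2246691.
Converting JDN 2246691 to the Coptic calendar gives 14 Meshir 1155 AM.

Meshir 14, 1155 AM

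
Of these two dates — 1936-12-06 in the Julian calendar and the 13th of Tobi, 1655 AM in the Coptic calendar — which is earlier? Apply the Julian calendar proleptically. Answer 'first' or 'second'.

first

First date → JDN 2428522; second date → JDN 2429285.
JDN 2428522 < JDN 2429285, so the first date is earlier.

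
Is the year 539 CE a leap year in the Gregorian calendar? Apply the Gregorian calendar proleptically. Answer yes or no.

539 is not divisible by 4, so it is a common year.

no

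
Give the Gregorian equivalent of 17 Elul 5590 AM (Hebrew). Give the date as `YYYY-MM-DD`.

Both dates share Julian Day Number 2389701; in the Gregorian calendar that is 5 September 1830 CE.

1830-09-05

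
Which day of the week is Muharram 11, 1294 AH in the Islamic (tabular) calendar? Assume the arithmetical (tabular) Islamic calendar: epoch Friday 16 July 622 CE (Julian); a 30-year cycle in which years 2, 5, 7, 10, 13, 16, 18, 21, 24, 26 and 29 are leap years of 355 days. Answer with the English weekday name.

Friday

In the Gregorian calendar this is 26 January 1877 (JDN 2406646).
JDN 2406646 mod 7 = 4, and JDN 0 was a Monday, so this is a Friday.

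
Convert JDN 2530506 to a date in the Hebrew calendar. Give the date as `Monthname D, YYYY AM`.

JDN 2530506 is 10 March 2216 in the Gregorian calendar.
In the Hebrew calendar that day is Adar 19, 5976 AM.

Adar 19, 5976 AM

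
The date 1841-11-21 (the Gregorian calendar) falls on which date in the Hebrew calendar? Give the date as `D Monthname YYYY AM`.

8 Kislev 5602 AM

Julian Day Number of the source date = 2393796.
Converting JDN 2393796 to the Hebrew calendar gives 8 Kislev 5602 AM.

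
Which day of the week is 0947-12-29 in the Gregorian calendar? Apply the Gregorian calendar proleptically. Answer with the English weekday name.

JDN 2067307 mod 7 = 4, and JDN 0 was a Monday, so this is a Friday.

Friday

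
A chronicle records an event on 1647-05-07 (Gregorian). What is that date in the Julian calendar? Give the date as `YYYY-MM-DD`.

At this point the Julian calendar is 10 days behind the Gregorian.
7 May 1647 Gregorian − 10 days → 27 April 1647 Julian.

1647-04-27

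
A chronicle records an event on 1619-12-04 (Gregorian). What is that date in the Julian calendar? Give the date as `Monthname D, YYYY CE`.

The Julian–Gregorian offset here is 10 days (Julian trailing).
4 December 1619 Gregorian − 10 days → 24 November 1619 Julian.

November 24, 1619 CE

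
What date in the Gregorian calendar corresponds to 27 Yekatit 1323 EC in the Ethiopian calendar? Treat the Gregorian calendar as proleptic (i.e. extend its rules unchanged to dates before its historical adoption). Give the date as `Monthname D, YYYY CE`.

Julian Day Number of the source date = 2207257.
Converting JDN 2207257 to the Gregorian calendar gives 1 March 1331 CE.

March 1, 1331 CE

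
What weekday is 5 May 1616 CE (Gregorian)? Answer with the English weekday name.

Since JDN mod 7 = 3 (0 = Monday), the day is Thursday.

Thursday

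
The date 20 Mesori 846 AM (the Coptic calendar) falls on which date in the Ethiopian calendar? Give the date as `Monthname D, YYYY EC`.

The source date corresponds to 20 August 1130 in the proleptic Gregorian calendar (JDN 2134015).
That day falls on 20 Nehase 1122 EC in the Ethiopian calendar.

Nehase 20, 1122 EC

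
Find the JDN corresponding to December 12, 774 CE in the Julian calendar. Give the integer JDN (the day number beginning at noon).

2004107

Equivalently 16 December 774 (proleptic Gregorian).
JDN 2400001 is 17 November 1858 CE (Gregorian), MJD 0; the target day is −395894 days from there, so JDN = 2004107.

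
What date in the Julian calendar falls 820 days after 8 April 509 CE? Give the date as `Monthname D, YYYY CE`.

July 7, 511 CE

The starting date is JDN 1907068; 1907068 + 820 = 1907888.
JDN 1907888 corresponds to July 7, 511 CE.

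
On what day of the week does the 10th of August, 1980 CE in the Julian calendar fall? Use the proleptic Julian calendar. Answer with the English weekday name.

Saturday

This is JDN 2444475 (23 August 1980 Gregorian).
Since JDN mod 7 = 5 (0 = Monday), the day is Saturday.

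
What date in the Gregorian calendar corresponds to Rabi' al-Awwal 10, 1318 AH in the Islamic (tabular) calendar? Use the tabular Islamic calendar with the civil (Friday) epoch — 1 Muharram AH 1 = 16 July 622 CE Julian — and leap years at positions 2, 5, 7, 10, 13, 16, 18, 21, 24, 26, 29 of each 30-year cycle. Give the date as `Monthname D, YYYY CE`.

July 8, 1900 CE

Julian Day Number of the source date = 2415209.
Converting JDN 2415209 to the Gregorian calendar gives 8 July 1900 CE.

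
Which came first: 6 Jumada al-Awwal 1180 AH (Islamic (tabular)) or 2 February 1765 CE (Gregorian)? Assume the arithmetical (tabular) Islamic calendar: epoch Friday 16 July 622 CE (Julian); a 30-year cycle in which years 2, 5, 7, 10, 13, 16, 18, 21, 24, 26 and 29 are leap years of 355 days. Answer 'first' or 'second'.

second

First date → JDN 2366361; second date → JDN 2365746.
JDN 2365746 < JDN 2366361, so the second date is earlier.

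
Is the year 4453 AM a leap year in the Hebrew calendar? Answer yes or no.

no

Hebrew year 4453 is year 7 of its 19-year Metonic cycle; leap years are at positions 3, 6, 8, 11, 14, 17, 19, so it is a common year (12 months).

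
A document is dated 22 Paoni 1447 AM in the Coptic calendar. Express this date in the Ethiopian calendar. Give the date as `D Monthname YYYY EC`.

Julian Day Number of the source date = 2353472.
Converting JDN 2353472 to the Ethiopian calendar gives 22 Sene 1723 EC.

22 Sene 1723 EC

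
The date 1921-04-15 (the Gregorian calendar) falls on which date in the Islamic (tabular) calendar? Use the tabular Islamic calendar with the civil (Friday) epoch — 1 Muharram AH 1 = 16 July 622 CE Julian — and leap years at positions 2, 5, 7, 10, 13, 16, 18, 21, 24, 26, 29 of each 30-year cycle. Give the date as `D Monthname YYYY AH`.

Both dates share Julian Day Number 2422795; in the tabular Islamic calendar that is 6 Sha'ban 1339 AH.

6 Sha'ban 1339 AH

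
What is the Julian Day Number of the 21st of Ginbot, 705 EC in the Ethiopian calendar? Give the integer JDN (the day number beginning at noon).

1981617

Equivalently 20 May 713 (proleptic Gregorian).
JDN 2451545 is 1 January 2000 CE (Gregorian); the target day is −469928 days from there, so JDN = 1981617.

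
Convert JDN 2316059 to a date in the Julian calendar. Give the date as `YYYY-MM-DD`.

1629-01-09

The Gregorian equivalent of JDN 2316059 is 19 January 1629.
In the Julian calendar that day is 1629-01-09.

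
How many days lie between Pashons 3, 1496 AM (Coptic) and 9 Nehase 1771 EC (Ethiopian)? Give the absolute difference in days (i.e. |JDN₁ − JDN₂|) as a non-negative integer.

JDN of the first date = 2371321.
JDN of the second date = 2371051.
|2371051 − 2371321| = 270.

270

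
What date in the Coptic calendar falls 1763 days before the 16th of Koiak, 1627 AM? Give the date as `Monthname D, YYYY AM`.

The starting date is JDN 2419031; 2419031 − 1763 = 2417268.
JDN 2417268 corresponds to Meshir 19, 1622 AM.

Meshir 19, 1622 AM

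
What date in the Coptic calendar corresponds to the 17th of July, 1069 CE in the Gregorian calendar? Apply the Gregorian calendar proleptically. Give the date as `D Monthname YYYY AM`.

Julian Day Number of the source date = 2111702.
Converting JDN 2111702 to the Coptic calendar gives 17 Epip 785 AM.

17 Epip 785 AM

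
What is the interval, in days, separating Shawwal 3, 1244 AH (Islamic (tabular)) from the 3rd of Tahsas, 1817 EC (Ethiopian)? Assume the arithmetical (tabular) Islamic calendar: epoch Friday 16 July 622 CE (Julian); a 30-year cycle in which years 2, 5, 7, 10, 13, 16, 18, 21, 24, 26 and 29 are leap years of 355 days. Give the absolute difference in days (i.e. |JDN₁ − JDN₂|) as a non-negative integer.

1579

JDN of the first date = 2389186.
JDN of the second date = 2387607.
|2387607 − 2389186| = 1579.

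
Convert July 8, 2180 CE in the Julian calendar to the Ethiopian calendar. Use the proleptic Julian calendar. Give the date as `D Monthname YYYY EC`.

Julian Day Number of the source date = 2517492.
Converting JDN 2517492 to the Ethiopian calendar gives 14 Hamle 2172 EC.

14 Hamle 2172 EC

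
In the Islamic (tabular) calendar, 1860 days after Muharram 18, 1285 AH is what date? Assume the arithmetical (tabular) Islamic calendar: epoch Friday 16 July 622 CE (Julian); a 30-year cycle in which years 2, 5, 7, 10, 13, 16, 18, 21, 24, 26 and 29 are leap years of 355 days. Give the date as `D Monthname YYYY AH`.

17 Rabi' al-Thani 1290 AH

Counting 1860 days forward from JDN 2403464 reaches JDN 2405324, which is 17 Rabi' al-Thani 1290 AH.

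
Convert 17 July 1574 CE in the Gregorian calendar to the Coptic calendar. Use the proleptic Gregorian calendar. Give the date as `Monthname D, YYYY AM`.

Julian Day Number of the source date = 2296149.
Converting JDN 2296149 to the Coptic calendar gives 13 Epip 1290 AM.

Epip 13, 1290 AM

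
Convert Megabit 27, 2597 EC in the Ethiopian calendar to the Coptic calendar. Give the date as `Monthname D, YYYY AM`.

Julian Day Number of the source date = 2672616.
Converting JDN 2672616 to the Coptic calendar gives 27 Paremhat 2321 AM.

Paremhat 27, 2321 AM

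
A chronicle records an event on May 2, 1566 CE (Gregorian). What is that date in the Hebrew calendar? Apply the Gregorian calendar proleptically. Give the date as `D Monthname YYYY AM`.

3 Iyar 5326 AM

Julian Day Number of the source date = 2293151.
Converting JDN 2293151 to the Hebrew calendar gives 3 Iyar 5326 AM.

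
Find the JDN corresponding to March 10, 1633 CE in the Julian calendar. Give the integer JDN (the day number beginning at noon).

2317580

Equivalently 20 March 1633 (Gregorian).
JDN 2451545 is 1 January 2000 CE (Gregorian); the target day is −133965 days from there, so JDN = 2317580.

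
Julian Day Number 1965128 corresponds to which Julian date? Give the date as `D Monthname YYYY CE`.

24 March 668 CE

JDN 1965128 is 27 March 668 in the proleptic Gregorian calendar.
In the Julian calendar that day is 24 March 668 CE.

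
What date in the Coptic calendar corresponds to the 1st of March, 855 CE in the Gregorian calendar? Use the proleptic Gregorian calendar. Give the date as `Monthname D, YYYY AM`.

Paremhat 1, 571 AM

Julian Day Number of the source date = 2033402.
Converting JDN 2033402 to the Coptic calendar gives 1 Paremhat 571 AM.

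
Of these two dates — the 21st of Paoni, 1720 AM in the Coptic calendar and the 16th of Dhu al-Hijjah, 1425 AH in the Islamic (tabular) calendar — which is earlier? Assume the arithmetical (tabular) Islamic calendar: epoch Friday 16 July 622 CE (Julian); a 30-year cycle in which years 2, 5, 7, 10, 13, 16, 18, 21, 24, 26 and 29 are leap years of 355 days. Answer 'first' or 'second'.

The two dates have Julian Day Numbers 2453185 and 2453398 respectively.
Since 2453185 < 2453398, the first date comes first.

first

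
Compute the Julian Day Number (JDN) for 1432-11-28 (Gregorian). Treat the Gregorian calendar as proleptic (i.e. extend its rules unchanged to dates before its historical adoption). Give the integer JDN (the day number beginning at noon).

2244419

JDN 2299161 is 15 October 1582 CE (Gregorian); the target day is −54742 days from there, so JDN = 2244419.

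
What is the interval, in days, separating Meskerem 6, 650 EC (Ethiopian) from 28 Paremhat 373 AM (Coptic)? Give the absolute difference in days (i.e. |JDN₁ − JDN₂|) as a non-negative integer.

JDN of the first date = 1961273.
JDN of the second date = 1961110.
|1961110 − 1961273| = 163.

163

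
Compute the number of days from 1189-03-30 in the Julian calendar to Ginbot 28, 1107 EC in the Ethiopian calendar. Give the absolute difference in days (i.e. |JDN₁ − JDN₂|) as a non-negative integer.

26975

JDN of the first date = 2155429.
JDN of the second date = 2128454.
|2128454 − 2155429| = 26975.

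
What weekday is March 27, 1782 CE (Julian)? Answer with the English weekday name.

Sunday

This is JDN 2372019 (7 April 1782 Gregorian).
Since JDN mod 7 = 6 (0 = Monday), the day is Sunday.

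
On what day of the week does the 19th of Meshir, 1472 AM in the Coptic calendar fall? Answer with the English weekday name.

In the Gregorian calendar this is 25 February 1756 (JDN 2362481).
Since JDN mod 7 = 2 (0 = Monday), the day is Wednesday.

Wednesday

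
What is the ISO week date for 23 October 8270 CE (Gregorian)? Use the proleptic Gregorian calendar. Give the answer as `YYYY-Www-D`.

8270-W42-7

The weekday is Sunday (ISO weekday 7).
That Sunday belongs to ISO week 42 of ISO year 8270.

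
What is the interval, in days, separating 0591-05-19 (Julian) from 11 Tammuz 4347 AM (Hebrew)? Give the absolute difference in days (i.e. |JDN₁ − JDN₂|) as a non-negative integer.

1427

First date → JDN 1937059; second date → JDN 1935632.
The interval is |1937059 − 1935632| = 1427 days.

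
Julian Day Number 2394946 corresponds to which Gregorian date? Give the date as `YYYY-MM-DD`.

Counting from JDN 2299161 = 15 Oct 1582 gives an offset of 95785 days.

1845-01-14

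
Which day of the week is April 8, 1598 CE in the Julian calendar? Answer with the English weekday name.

In the Gregorian calendar this is 18 April 1598 (JDN 2304825).
2304825 ≡ 5 (mod 7); counting from Monday = 0 gives Saturday.

Saturday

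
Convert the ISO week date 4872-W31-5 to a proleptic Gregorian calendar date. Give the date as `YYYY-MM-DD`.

ISO week 1 of 4872 is the week containing the first Thursday of 4872.
Week 31, day 5 (Friday) lands on 4872-08-05.

4872-08-05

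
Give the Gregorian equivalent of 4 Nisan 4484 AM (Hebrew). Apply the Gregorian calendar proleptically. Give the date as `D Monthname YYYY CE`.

Julian Day Number of the source date = 1985591.
Converting JDN 1985591 to the Gregorian calendar gives 6 April 724 CE.

6 April 724 CE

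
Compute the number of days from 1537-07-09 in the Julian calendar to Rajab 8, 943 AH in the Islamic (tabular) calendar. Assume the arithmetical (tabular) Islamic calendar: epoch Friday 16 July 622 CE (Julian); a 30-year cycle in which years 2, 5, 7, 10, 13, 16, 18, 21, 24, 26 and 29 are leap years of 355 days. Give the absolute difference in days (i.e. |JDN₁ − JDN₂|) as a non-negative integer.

200

First date → JDN 2282637; second date → JDN 2282437.
The interval is |2282637 − 2282437| = 200 days.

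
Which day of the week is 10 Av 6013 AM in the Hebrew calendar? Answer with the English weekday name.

Friday

Equivalently 5 August 2253 Gregorian, JDN 2544168.
Since JDN mod 7 = 4 (0 = Monday), the day is Friday.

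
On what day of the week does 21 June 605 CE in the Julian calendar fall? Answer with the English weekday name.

Monday

Equivalently 24 June 605 Gregorian, JDN 1942206.
Since JDN mod 7 = 0 (0 = Monday), the day is Monday.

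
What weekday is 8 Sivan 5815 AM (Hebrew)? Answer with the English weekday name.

Friday

Equivalently 4 June 2055 Gregorian, JDN 2471788.
2471788 ≡ 4 (mod 7); counting from Monday = 0 gives Friday.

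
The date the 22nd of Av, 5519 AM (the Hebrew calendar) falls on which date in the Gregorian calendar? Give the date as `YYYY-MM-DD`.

Both dates share Julian Day Number 2363748; in the Gregorian calendar that is 15 August 1759 CE.

1759-08-15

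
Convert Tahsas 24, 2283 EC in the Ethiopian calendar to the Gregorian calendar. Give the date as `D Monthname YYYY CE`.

4 January 2291 CE

Julian Day Number of the source date = 2557834.
Converting JDN 2557834 to the Gregorian calendar gives 4 January 2291 CE.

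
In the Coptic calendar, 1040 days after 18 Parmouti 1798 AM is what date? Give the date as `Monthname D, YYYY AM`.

Counting 1040 days forward from JDN 2481611 reaches JDN 2482651, which is Meshir 22, 1801 AM.

Meshir 22, 1801 AM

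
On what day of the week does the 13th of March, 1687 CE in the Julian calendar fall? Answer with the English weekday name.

In the Gregorian calendar this is 23 March 1687 (JDN 2337306).
2337306 ≡ 6 (mod 7); counting from Monday = 0 gives Sunday.

Sunday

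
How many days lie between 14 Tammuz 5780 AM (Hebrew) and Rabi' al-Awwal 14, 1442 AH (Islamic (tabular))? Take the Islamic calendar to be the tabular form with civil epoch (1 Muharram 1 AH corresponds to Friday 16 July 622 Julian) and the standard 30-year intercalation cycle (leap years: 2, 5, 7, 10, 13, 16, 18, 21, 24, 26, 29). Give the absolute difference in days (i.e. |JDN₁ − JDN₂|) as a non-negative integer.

117

JDN of the first date = 2459037.
JDN of the second date = 2459154.
|2459154 − 2459037| = 117.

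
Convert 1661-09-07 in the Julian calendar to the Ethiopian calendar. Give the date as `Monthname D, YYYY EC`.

Julian Day Number of the source date = 2327988.
Converting JDN 2327988 to the Ethiopian calendar gives 10 Meskerem 1654 EC.

Meskerem 10, 1654 EC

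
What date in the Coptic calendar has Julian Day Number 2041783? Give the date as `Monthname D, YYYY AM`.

Meshir 11, 594 AM

JDN 2041783 is 9 February 878 in the proleptic Gregorian calendar.
In the Coptic calendar that day is Meshir 11, 594 AM.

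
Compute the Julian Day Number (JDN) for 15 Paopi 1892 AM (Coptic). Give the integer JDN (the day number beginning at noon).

In the Gregorian calendar the same day is 27 October 2175.
JDN 2299161 is 15 October 1582 CE (Gregorian); the target day is +216601 days from there, so JDN = 2515762.

2515762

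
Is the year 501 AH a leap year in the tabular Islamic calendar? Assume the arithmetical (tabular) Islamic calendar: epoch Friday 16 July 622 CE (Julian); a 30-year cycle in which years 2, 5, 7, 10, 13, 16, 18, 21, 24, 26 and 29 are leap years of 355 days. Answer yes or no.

Year 501 AH is year 21 of its 30-year cycle; leap positions are 2, 5, 7, 10, 13, 16, 18, 21, 24, 26, 29, so it is a leap year (355 days).

yes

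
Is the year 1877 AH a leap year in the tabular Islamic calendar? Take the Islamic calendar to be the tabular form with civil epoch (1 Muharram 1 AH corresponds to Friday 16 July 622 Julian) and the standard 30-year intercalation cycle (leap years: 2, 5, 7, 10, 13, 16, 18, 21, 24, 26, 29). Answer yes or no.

Year 1877 AH is year 17 of its 30-year cycle; leap positions are 2, 5, 7, 10, 13, 16, 18, 21, 24, 26, 29, so it is a common year (354 days).

no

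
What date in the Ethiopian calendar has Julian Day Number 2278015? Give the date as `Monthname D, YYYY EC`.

The proleptic Gregorian equivalent of JDN 2278015 is 22 November 1524.
In the Ethiopian calendar that day is Hidar 16, 1517 EC.

Hidar 16, 1517 EC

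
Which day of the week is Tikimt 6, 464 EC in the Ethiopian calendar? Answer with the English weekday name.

In the proleptic Gregorian calendar this is 5 October 471 (JDN 1893367).
1893367 ≡ 0 (mod 7); counting from Monday = 0 gives Monday.

Monday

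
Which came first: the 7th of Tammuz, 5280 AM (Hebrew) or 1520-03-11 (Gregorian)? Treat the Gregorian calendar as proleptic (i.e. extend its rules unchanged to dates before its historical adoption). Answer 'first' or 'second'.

second

Converting both to JDN: 2276412 vs 2276298; the smaller is the second.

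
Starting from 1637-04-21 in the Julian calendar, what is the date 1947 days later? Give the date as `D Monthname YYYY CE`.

20 August 1642 CE

The starting date is JDN 2319083; 2319083 + 1947 = 2321030.
JDN 2321030 corresponds to 20 August 1642 CE.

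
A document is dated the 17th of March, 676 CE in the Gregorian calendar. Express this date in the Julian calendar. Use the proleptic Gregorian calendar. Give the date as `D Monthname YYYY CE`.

14 March 676 CE

At this point the Julian calendar is 3 days behind the Gregorian.
17 March 676 Gregorian − 3 days → 14 March 676 Julian.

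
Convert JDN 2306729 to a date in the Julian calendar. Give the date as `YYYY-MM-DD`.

The Gregorian equivalent of JDN 2306729 is 5 July 1603.
In the Julian calendar that day is 1603-06-25.

1603-06-25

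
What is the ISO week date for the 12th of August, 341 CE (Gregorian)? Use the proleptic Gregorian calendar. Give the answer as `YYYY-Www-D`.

The weekday is Tuesday (ISO weekday 2).
That Tuesday belongs to ISO week 33 of ISO year 341.

0341-W33-2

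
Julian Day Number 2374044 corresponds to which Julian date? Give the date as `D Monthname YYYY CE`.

The Gregorian equivalent of JDN 2374044 is 23 October 1787.
In the Julian calendar that day is 12 October 1787 CE.

12 October 1787 CE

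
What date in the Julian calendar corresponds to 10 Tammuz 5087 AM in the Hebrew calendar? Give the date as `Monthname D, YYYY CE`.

June 30, 1327 CE

Julian Day Number of the source date = 2205925.
Converting JDN 2205925 to the Julian calendar gives 30 June 1327 CE.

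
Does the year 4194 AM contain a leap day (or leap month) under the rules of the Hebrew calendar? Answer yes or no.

Hebrew year 4194 is year 14 of its 19-year Metonic cycle; leap years are at positions 3, 6, 8, 11, 14, 17, 19, so it is a leap year (13 months).

yes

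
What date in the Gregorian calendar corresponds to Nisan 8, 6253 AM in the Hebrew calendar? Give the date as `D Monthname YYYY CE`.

26 March 2493 CE

Both dates share Julian Day Number 2631695; in the Gregorian calendar that is 26 March 2493 CE.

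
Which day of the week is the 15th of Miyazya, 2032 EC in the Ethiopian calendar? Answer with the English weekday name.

Equivalently 23 April 2040 Gregorian, JDN 2466268.
JDN 2466268 mod 7 = 0, and JDN 0 was a Monday, so this is a Monday.

Monday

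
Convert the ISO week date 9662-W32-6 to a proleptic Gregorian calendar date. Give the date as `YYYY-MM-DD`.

ISO week 1 of 9662 is the week containing the first Thursday of 9662.
Week 32, day 6 (Saturday) lands on 9662-08-12.

9662-08-12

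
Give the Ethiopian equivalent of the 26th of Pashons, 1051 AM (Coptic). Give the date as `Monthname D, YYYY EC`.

Ginbot 26, 1327 EC

Julian Day Number of the source date = 2208807.
Converting JDN 2208807 to the Ethiopian calendar gives 26 Ginbot 1327 EC.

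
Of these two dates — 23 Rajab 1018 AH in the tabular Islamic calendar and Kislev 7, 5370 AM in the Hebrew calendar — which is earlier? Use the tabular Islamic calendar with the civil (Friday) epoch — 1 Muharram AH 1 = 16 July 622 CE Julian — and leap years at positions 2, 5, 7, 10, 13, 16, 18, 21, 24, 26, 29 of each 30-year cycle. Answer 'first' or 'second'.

Converting both to JDN: 2309030 vs 2309072; the smaller is the first.

first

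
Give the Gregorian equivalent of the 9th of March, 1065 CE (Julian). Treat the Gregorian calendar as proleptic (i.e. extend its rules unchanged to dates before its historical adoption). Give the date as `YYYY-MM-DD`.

The Julian–Gregorian offset here is 6 days (Julian trailing).
9 March 1065 Julian + 6 days → 15 March 1065 Gregorian.

1065-03-15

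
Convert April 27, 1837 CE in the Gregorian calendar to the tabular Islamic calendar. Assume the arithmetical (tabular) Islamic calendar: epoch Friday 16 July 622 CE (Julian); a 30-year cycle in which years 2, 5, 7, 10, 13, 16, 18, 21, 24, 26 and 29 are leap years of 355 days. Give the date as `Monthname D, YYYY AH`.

Julian Day Number of the source date = 2392127.
Converting JDN 2392127 to the tabular Islamic calendar gives 21 Muharram 1253 AH.

Muharram 21, 1253 AH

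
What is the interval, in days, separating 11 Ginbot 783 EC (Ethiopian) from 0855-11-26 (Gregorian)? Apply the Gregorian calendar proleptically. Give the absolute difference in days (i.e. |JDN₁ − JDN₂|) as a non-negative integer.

23576

First date → JDN 2010096; second date → JDN 2033672.
The interval is |2010096 − 2033672| = 23576 days.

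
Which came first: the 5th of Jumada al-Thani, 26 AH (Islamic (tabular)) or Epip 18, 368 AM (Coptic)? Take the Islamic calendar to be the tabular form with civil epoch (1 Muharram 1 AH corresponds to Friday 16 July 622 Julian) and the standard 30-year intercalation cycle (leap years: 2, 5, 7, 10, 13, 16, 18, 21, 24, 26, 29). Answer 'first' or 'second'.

first

The two dates have Julian Day Numbers 1957451 and 1959394 respectively.
Since 1957451 < 1959394, the first date comes first.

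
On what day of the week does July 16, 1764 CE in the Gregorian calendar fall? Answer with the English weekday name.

2365545 ≡ 0 (mod 7); counting from Monday = 0 gives Monday.

Monday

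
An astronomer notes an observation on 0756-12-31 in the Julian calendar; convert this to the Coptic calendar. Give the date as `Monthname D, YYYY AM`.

Tobi 5, 473 AM

The source date corresponds to 4 January 757 in the proleptic Gregorian calendar (JDN 1997552).
That day falls on 5 Tobi 473 AM in the Coptic calendar.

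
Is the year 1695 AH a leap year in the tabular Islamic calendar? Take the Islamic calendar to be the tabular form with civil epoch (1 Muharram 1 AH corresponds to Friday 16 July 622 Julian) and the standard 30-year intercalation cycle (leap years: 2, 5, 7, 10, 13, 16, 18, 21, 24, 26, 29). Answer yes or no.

Year 1695 AH is year 15 of its 30-year cycle; leap positions are 2, 5, 7, 10, 13, 16, 18, 21, 24, 26, 29, so it is a common year (354 days).

no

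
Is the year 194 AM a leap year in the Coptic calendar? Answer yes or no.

194 mod 4 = 2; in the Coptic calendar a year is leap when year mod 4 = 3, so it is a common year.

no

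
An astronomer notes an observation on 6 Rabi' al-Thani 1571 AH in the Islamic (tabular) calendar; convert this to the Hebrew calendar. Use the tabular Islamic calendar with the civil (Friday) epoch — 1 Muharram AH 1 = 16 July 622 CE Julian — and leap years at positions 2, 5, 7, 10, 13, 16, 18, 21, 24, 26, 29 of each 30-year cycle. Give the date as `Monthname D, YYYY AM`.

Shevat 8, 5906 AM

Both dates share Julian Day Number 2504890; in the Hebrew calendar that is 8 Shevat 5906 AM.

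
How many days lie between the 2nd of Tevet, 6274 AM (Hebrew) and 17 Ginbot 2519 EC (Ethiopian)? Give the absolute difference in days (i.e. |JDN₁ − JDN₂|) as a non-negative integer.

First date → JDN 2639280; second date → JDN 2644176.
The interval is |2639280 − 2644176| = 4896 days.

4896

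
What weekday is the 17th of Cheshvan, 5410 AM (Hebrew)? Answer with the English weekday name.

Saturday

In the Gregorian calendar this is 23 October 1649 (JDN 2323641).
Since JDN mod 7 = 5 (0 = Monday), the day is Saturday.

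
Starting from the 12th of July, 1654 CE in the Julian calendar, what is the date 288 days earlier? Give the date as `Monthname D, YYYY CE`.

September 27, 1653 CE

Counting 288 days back from JDN 2325374 reaches JDN 2325086, which is September 27, 1653 CE.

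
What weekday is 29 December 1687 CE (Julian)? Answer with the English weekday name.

Thursday

Equivalently 8 January 1688 Gregorian, JDN 2337597.
Since JDN mod 7 = 3 (0 = Monday), the day is Thursday.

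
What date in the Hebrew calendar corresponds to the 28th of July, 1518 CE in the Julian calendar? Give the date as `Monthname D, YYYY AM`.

Av 20, 5278 AM

Both dates share Julian Day Number 2275716; in the Hebrew calendar that is 20 Av 5278 AM.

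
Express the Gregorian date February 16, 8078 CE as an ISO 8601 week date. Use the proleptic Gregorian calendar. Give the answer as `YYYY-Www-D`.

8078-W07-3

The weekday is Wednesday (ISO weekday 3).
That Wednesday belongs to ISO week 7 of ISO year 8078.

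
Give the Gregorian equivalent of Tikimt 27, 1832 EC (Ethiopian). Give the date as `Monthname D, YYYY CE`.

November 6, 1839 CE

Both dates share Julian Day Number 2393050; in the Gregorian calendar that is 6 November 1839 CE.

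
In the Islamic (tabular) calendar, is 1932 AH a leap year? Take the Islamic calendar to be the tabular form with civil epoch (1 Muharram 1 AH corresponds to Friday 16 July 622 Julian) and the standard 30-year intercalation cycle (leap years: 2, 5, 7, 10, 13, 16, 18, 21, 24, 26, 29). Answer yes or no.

Year 1932 AH is year 12 of its 30-year cycle; leap positions are 2, 5, 7, 10, 13, 16, 18, 21, 24, 26, 29, so it is a common year (354 days).

no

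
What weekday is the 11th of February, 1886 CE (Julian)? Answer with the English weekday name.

Tuesday

This is JDN 2409961 (23 February 1886 Gregorian).
2409961 ≡ 1 (mod 7); counting from Monday = 0 gives Tuesday.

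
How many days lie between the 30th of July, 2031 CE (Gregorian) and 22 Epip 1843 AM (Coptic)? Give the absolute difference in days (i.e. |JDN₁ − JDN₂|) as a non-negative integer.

JDN of the first date = 2463078.
JDN of the second date = 2498141.
|2498141 − 2463078| = 35063.

35063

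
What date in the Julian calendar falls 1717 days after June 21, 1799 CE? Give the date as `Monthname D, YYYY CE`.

Counting 1717 days forward from JDN 2378314 reaches JDN 2380031, which is March 3, 1804 CE.

March 3, 1804 CE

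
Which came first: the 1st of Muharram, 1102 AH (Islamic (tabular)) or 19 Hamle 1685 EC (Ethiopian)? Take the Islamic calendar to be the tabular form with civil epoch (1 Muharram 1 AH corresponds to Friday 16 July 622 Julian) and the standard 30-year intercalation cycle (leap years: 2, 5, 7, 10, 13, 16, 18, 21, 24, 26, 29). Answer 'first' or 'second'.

The two dates have Julian Day Numbers 2338598 and 2339620 respectively.
Since 2338598 < 2339620, the first date comes first.

first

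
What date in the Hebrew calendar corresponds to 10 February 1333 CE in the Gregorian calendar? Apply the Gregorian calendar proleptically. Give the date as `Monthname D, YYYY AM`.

Shevat 16, 5093 AM

Both dates share Julian Day Number 2207969; in the Hebrew calendar that is 16 Shevat 5093 AM.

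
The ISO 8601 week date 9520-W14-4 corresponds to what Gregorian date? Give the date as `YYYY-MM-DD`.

ISO week 1 of 9520 is the week containing the first Thursday of 9520.
Week 14, day 4 (Thursday) lands on 9520-04-01.

9520-04-01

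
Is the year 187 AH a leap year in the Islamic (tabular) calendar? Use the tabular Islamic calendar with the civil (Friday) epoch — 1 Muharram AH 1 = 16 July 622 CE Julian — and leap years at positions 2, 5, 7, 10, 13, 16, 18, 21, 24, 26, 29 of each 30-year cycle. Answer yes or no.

yes

Year 187 AH is year 7 of its 30-year cycle; leap positions are 2, 5, 7, 10, 13, 16, 18, 21, 24, 26, 29, so it is a leap year (355 days).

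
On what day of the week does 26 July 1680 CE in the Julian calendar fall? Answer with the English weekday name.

Monday

Equivalently 5 August 1680 Gregorian, JDN 2334885.
JDN 2334885 mod 7 = 0, and JDN 0 was a Monday, so this is a Monday.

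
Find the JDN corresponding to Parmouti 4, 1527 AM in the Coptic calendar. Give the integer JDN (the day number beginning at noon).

2382614

Equivalently 11 April 1811 (Gregorian).
JDN 2400001 is 17 November 1858 CE (Gregorian), MJD 0; the target day is −17387 days from there, so JDN = 2382614.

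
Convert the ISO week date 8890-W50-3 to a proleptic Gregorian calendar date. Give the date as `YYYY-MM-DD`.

8890-12-13

ISO week 1 of 8890 is the week containing the first Thursday of 8890.
Week 50, day 3 (Wednesday) lands on 8890-12-13.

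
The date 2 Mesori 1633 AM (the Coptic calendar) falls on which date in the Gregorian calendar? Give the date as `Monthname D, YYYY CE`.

August 8, 1917 CE

Both dates share Julian Day Number 2421449; in the Gregorian calendar that is 8 August 1917 CE.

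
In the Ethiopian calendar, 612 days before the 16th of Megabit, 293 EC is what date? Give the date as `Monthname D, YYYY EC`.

The starting date is JDN 1831069; 1831069 − 612 = 1830457.
JDN 1830457 corresponds to Hamle 15, 291 EC.

Hamle 15, 291 EC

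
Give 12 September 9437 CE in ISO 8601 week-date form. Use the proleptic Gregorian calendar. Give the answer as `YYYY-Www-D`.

The weekday is Tuesday (ISO weekday 2).
That Tuesday belongs to ISO week 37 of ISO year 9437.

9437-W37-2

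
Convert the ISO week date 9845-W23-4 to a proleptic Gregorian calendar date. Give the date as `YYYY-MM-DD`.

ISO week 1 of 9845 is the week containing the first Thursday of 9845.
Week 23, day 4 (Thursday) lands on 9845-06-05.

9845-06-05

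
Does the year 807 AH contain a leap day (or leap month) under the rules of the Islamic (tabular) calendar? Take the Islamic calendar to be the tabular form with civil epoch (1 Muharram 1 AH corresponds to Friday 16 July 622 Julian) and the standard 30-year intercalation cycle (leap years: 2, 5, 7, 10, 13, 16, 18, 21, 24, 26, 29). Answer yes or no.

no

Year 807 AH is year 27 of its 30-year cycle; leap positions are 2, 5, 7, 10, 13, 16, 18, 21, 24, 26, 29, so it is a common year (354 days).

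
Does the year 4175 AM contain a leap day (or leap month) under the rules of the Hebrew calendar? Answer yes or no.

Hebrew year 4175 is year 14 of its 19-year Metonic cycle; leap years are at positions 3, 6, 8, 11, 14, 17, 19, so it is a leap year (13 months).

yes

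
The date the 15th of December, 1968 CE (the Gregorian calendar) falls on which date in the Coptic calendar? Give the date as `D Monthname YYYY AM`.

6 Koiak 1685 AM

Both dates share Julian Day Number 2440206; in the Coptic calendar that is 6 Koiak 1685 AM.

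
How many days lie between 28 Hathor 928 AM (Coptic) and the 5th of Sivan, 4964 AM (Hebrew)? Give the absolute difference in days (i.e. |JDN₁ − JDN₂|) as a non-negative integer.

JDN of the first date = 2163704.
JDN of the second date = 2160945.
|2160945 − 2163704| = 2759.

2759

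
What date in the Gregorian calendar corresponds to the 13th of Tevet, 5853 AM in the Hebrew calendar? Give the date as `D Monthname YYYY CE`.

11 January 2093 CE

Julian Day Number of the source date = 2485524.
Converting JDN 2485524 to the Gregorian calendar gives 11 January 2093 CE.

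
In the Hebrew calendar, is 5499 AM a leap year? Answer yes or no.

yes

Hebrew year 5499 is year 8 of its 19-year Metonic cycle; leap years are at positions 3, 6, 8, 11, 14, 17, 19, so it is a leap year (13 months).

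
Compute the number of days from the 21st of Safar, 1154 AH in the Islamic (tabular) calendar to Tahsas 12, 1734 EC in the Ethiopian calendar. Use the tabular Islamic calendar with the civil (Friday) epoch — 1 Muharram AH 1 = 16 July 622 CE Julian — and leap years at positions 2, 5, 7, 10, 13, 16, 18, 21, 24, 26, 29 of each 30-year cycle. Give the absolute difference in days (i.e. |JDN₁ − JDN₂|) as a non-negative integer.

First date → JDN 2357075; second date → JDN 2357300.
The interval is |2357075 − 2357300| = 225 days.

225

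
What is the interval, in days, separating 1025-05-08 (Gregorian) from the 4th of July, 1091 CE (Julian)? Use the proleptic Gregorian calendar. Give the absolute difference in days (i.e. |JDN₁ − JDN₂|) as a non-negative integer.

24169

JDN of the first date = 2095561.
JDN of the second date = 2119730.
|2119730 − 2095561| = 24169.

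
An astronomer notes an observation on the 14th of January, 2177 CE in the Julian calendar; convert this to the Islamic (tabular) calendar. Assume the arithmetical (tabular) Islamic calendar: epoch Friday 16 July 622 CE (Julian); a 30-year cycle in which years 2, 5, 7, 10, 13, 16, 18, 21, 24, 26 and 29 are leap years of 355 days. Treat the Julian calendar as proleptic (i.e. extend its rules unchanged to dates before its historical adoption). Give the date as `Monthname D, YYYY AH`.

Both dates share Julian Day Number 2516221; in the tabular Islamic calendar that is 28 Rabi' al-Awwal 1603 AH.

Rabi' al-Awwal 28, 1603 AH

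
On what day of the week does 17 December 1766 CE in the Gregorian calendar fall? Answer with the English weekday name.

Since JDN mod 7 = 2 (0 = Monday), the day is Wednesday.

Wednesday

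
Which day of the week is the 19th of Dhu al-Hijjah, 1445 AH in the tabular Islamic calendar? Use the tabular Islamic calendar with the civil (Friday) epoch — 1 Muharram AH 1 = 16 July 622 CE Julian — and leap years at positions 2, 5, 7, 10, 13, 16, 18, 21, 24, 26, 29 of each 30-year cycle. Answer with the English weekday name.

This is JDN 2460488 (26 June 2024 Gregorian).
Since JDN mod 7 = 2 (0 = Monday), the day is Wednesday.

Wednesday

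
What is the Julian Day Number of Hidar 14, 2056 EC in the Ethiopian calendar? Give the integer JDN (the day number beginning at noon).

In the Gregorian calendar the same day is 24 November 2063.
JDN 2451545 is 1 January 2000 CE (Gregorian); the target day is +23338 days from there, so JDN = 2474883.

2474883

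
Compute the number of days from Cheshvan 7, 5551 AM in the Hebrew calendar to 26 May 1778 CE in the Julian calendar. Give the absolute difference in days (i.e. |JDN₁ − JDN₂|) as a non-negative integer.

JDN of the first date = 2375132.
JDN of the second date = 2370618.
|2370618 − 2375132| = 4514.

4514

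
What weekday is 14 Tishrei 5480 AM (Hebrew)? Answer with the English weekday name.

Equivalently 27 September 1719 Gregorian, JDN 2349181.
2349181 ≡ 2 (mod 7); counting from Monday = 0 gives Wednesday.

Wednesday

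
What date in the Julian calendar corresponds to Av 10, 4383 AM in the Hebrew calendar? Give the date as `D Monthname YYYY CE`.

13 July 623 CE

Both dates share Julian Day Number 1948802; in the Julian calendar that is 13 July 623 CE.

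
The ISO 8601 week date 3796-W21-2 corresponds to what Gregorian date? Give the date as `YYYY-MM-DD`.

ISO week 1 of 3796 is the week containing the first Thursday of 3796.
Week 21, day 2 (Tuesday) lands on 3796-05-24.

3796-05-24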